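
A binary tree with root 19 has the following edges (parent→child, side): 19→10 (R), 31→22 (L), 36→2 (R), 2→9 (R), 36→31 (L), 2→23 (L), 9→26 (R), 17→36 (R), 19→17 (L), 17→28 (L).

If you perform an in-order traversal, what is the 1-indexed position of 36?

5

In-order visits the left subtree, then the node, then the right subtree.
At 19: go left to 17.
  At 17: go left to 28.
    28 is a leaf — visit 28.
  Visit 17.
  At 17: go right to 36.
    At 36: go left to 31.
      At 31: go left to 22.
        22 is a leaf — visit 22.
      Visit 31.
      At 31: no right child.
    Visit 36.
    At 36: go right to 2.
      At 2: go left to 23.
        23 is a leaf — visit 23.
      Visit 2.
      At 2: go right to 9.
        At 9: no left child.
        Visit 9.
        At 9: go right to 26.
          26 is a leaf — visit 26.
Visit 19.
At 19: go right to 10.
  10 is a leaf — visit 10.
Full in-order sequence: 28, 17, 22, 31, 36, 23, 2, 9, 26, 19, 10.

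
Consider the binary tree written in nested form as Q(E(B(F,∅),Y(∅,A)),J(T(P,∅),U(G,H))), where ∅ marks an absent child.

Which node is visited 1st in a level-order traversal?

Q

Level-order visits nodes level by level from the root, left to right within each level.
Level 0: Q
Level 1: E, J
Level 2: B, Y, T, U
Level 3: F, A, P, G, H
Full level-order sequence: Q, E, J, B, Y, T, U, F, A, P, G, H.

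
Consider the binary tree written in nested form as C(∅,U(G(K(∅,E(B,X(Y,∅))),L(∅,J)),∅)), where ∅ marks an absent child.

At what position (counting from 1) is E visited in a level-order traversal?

6

Level-order visits nodes level by level from the root, left to right within each level.
Level 0: C
Level 1: U
Level 2: G
Level 3: K, L
Level 4: E, J
Level 5: B, X
Level 6: Y
Full level-order sequence: C, U, G, K, L, E, J, B, X, Y.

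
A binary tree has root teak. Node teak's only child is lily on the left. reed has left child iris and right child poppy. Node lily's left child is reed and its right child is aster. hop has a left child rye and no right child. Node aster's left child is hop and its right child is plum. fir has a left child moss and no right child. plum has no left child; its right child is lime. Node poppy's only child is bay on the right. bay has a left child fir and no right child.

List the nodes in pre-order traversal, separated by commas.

teak, lily, reed, iris, poppy, bay, fir, moss, aster, hop, rye, plum, lime

Pre-order visits the node, then its left subtree, then its right subtree.
Visit teak.
At teak: go left to lily.
  Visit lily.
  At lily: go left to reed.
    Visit reed.
    At reed: go left to iris.
      iris is a leaf — visit iris.
    At reed: go right to poppy.
      Visit poppy.
      At poppy: no left child.
      At poppy: go right to bay.
        Visit bay.
        At bay: go left to fir.
          Visit fir.
          At fir: go left to moss.
            moss is a leaf — visit moss.
          At fir: no right child.
        At bay: no right child.
  At lily: go right to aster.
    Visit aster.
    At aster: go left to hop.
      Visit hop.
      At hop: go left to rye.
        rye is a leaf — visit rye.
      At hop: no right child.
    At aster: go right to plum.
      Visit plum.
      At plum: no left child.
      At plum: go right to lime.
        lime is a leaf — visit lime.
At teak: no right child.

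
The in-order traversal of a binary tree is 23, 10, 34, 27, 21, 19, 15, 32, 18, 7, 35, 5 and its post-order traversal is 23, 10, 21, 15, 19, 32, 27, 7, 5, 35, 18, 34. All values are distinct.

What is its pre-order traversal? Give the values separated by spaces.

The last element of post-order is the root; it splits in-order into left and right subtrees.
Root 34: left subtree has 2 nodes {23, 10}, right has 9 {27, 21, 19, 15, 32, 18, 7, 35, 5}.
  Root 10: left subtree has 1 node {23}, right has 0 { }.
  Root 18: left subtree has 5 nodes {27, 21, 19, 15, 32}, right has 3 {7, 35, 5}.
    Root 27: left subtree has 0 nodes { }, right has 4 {21, 19, 15, 32}.
      Root 32: left subtree has 3 nodes {21, 19, 15}, right has 0 { }.
        Root 19: left subtree has 1 node {21}, right has 1 {15}.
    Root 35: left subtree has 1 node {7}, right has 1 {5}.

34 10 23 18 27 32 19 21 15 35 7 5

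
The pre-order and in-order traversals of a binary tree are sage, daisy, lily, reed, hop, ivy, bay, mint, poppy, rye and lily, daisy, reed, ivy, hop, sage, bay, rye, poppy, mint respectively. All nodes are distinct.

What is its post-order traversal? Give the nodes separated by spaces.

The first element of pre-order is the root; it splits in-order into left and right subtrees.
Root sage: left subtree has 5 nodes {lily, daisy, reed, ivy, hop}, right has 4 {bay, rye, poppy, mint}.
  Root daisy: left subtree has 1 node {lily}, right has 3 {reed, ivy, hop}.
    Root reed: left subtree has 0 nodes { }, right has 2 {ivy, hop}.
      Root hop: left subtree has 1 node {ivy}, right has 0 { }.
  Root bay: left subtree has 0 nodes { }, right has 3 {rye, poppy, mint}.
    Root mint: left subtree has 2 nodes {rye, poppy}, right has 0 { }.
      Root poppy: left subtree has 1 node {rye}, right has 0 { }.

lily ivy hop reed daisy rye poppy mint bay sage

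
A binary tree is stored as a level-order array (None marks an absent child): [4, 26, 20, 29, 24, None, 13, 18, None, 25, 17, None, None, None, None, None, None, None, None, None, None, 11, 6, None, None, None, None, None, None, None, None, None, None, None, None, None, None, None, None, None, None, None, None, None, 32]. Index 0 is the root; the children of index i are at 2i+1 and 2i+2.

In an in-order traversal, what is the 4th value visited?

In-order visits the left subtree, then the node, then the right subtree.
At 4: go left to 26.
  At 26: go left to 29.
    At 29: go left to 18.
      18 is a leaf — visit 18.
    Visit 29.
    At 29: no right child.
  Visit 26.
  At 26: go right to 24.
    At 24: go left to 25.
      25 is a leaf — visit 25.
    Visit 24.
    At 24: go right to 17.
      At 17: go left to 11.
        At 11: no left child.
        Visit 11.
        At 11: go right to 32.
          32 is a leaf — visit 32.
      Visit 17.
      At 17: go right to 6.
        6 is a leaf — visit 6.
Visit 4.
At 4: go right to 20.
  At 20: no left child.
  Visit 20.
  At 20: go right to 13.
    13 is a leaf — visit 13.
Full in-order sequence: 18, 29, 26, 25, 24, 11, 32, 17, 6, 4, 20, 13.

25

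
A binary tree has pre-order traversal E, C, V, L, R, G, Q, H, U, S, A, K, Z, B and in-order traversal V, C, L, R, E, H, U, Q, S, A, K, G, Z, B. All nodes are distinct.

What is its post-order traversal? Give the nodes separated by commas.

The first element of pre-order is the root; it splits in-order into left and right subtrees.
Root E: left subtree has 4 nodes {V, C, L, R}, right has 9 {H, U, Q, S, A, K, G, Z, B}.
  Root C: left subtree has 1 node {V}, right has 2 {L, R}.
    Root L: left subtree has 0 nodes { }, right has 1 {R}.
  Root G: left subtree has 6 nodes {H, U, Q, S, A, K}, right has 2 {Z, B}.
    Root Q: left subtree has 2 nodes {H, U}, right has 3 {S, A, K}.
      Root H: left subtree has 0 nodes { }, right has 1 {U}.
      Root S: left subtree has 0 nodes { }, right has 2 {A, K}.
        Root A: left subtree has 0 nodes { }, right has 1 {K}.
    Root Z: left subtree has 0 nodes { }, right has 1 {B}.

V, R, L, C, U, H, K, A, S, Q, B, Z, G, E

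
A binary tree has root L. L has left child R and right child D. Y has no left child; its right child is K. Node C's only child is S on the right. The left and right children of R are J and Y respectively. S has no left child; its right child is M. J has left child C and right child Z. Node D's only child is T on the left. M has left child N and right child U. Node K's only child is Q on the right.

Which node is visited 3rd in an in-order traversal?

N

In-order visits the left subtree, then the node, then the right subtree.
At L: go left to R.
  At R: go left to J.
    At J: go left to C.
      At C: no left child.
      Visit C.
      At C: go right to S.
        At S: no left child.
        Visit S.
        At S: go right to M.
          At M: go left to N.
            N is a leaf — visit N.
          Visit M.
          At M: go right to U.
            U is a leaf — visit U.
    Visit J.
    At J: go right to Z.
      Z is a leaf — visit Z.
  Visit R.
  At R: go right to Y.
    At Y: no left child.
    Visit Y.
    At Y: go right to K.
      At K: no left child.
      Visit K.
      At K: go right to Q.
        Q is a leaf — visit Q.
Visit L.
At L: go right to D.
  At D: go left to T.
    T is a leaf — visit T.
  Visit D.
  At D: no right child.
Full in-order sequence: C, S, N, M, U, J, Z, R, Y, K, Q, L, T, D.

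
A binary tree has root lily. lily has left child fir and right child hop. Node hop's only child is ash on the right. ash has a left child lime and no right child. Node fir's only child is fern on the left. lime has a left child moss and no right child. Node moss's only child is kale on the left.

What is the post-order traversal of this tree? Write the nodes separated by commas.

fern, fir, kale, moss, lime, ash, hop, lily

Post-order visits the left subtree, then the right subtree, then the node.
At lily: go left to fir.
  At fir: go left to fern.
    fern is a leaf — visit fern.
  At fir: no right child.
  Visit fir.
At lily: go right to hop.
  At hop: no left child.
  At hop: go right to ash.
    At ash: go left to lime.
      At lime: go left to moss.
        At moss: go left to kale.
          kale is a leaf — visit kale.
        At moss: no right child.
        Visit moss.
      At lime: no right child.
      Visit lime.
    At ash: no right child.
    Visit ash.
  Visit hop.
Visit lily.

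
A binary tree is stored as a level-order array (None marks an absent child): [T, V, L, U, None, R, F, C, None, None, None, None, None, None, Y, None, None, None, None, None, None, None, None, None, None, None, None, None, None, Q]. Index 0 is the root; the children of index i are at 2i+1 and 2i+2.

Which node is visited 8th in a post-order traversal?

Post-order visits the left subtree, then the right subtree, then the node.
At T: go left to V.
  At V: go left to U.
    At U: go left to C.
      C is a leaf — visit C.
    At U: no right child.
    Visit U.
  At V: no right child.
  Visit V.
At T: go right to L.
  At L: go left to R.
    R is a leaf — visit R.
  At L: go right to F.
    At F: no left child.
    At F: go right to Y.
      At Y: go left to Q.
        Q is a leaf — visit Q.
      At Y: no right child.
      Visit Y.
    Visit F.
  Visit L.
Visit T.
Full post-order sequence: C, U, V, R, Q, Y, F, L, T.

L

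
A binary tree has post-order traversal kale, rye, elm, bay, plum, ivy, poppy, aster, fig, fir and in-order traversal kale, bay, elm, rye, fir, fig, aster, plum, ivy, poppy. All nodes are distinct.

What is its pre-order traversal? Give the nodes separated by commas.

The last element of post-order is the root; it splits in-order into left and right subtrees.
Root fir: left subtree has 4 nodes {kale, bay, elm, rye}, right has 5 {fig, aster, plum, ivy, poppy}.
  Root bay: left subtree has 1 node {kale}, right has 2 {elm, rye}.
    Root elm: left subtree has 0 nodes { }, right has 1 {rye}.
  Root fig: left subtree has 0 nodes { }, right has 4 {aster, plum, ivy, poppy}.
    Root aster: left subtree has 0 nodes { }, right has 3 {plum, ivy, poppy}.
      Root poppy: left subtree has 2 nodes {plum, ivy}, right has 0 { }.
        Root ivy: left subtree has 1 node {plum}, right has 0 { }.

fir, bay, kale, elm, rye, fig, aster, poppy, ivy, plum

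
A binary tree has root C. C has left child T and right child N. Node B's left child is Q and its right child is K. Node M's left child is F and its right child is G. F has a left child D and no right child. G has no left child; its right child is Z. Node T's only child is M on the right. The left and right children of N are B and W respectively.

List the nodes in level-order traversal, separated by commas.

Level-order visits nodes level by level from the root, left to right within each level.
Level 0: C
Level 1: T, N
Level 2: M, B, W
Level 3: F, G, Q, K
Level 4: D, Z

C, T, N, M, B, W, F, G, Q, K, D, Z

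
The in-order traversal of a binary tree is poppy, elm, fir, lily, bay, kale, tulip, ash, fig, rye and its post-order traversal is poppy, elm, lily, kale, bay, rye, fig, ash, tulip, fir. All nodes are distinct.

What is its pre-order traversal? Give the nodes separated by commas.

The last element of post-order is the root; it splits in-order into left and right subtrees.
Root fir: left subtree has 2 nodes {poppy, elm}, right has 7 {lily, bay, kale, tulip, ash, fig, rye}.
  Root elm: left subtree has 1 node {poppy}, right has 0 { }.
  Root tulip: left subtree has 3 nodes {lily, bay, kale}, right has 3 {ash, fig, rye}.
    Root bay: left subtree has 1 node {lily}, right has 1 {kale}.
    Root ash: left subtree has 0 nodes { }, right has 2 {fig, rye}.
      Root fig: left subtree has 0 nodes { }, right has 1 {rye}.

fir, elm, poppy, tulip, bay, lily, kale, ash, fig, rye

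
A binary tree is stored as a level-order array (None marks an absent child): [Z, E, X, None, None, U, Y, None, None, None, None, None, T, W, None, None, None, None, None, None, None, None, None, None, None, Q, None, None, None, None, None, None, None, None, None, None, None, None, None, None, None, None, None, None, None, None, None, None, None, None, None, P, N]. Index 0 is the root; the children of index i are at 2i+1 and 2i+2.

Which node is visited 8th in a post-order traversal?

Post-order visits the left subtree, then the right subtree, then the node.
At Z: go left to E.
  E is a leaf — visit E.
At Z: go right to X.
  At X: go left to U.
    At U: no left child.
    At U: go right to T.
      At T: go left to Q.
        At Q: go left to P.
          P is a leaf — visit P.
        At Q: go right to N.
          N is a leaf — visit N.
        Visit Q.
      At T: no right child.
      Visit T.
    Visit U.
  At X: go right to Y.
    At Y: go left to W.
      W is a leaf — visit W.
    At Y: no right child.
    Visit Y.
  Visit X.
Visit Z.
Full post-order sequence: E, P, N, Q, T, U, W, Y, X, Z.

Y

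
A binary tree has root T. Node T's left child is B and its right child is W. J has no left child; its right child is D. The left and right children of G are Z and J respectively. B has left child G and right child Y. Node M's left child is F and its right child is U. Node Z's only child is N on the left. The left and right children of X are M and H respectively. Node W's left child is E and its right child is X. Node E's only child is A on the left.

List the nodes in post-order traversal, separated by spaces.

N Z D J G Y B A E F U M H X W T

Post-order visits the left subtree, then the right subtree, then the node.
At T: go left to B.
  At B: go left to G.
    At G: go left to Z.
      At Z: go left to N.
        N is a leaf — visit N.
      At Z: no right child.
      Visit Z.
    At G: go right to J.
      At J: no left child.
      At J: go right to D.
        D is a leaf — visit D.
      Visit J.
    Visit G.
  At B: go right to Y.
    Y is a leaf — visit Y.
  Visit B.
At T: go right to W.
  At W: go left to E.
    At E: go left to A.
      A is a leaf — visit A.
    At E: no right child.
    Visit E.
  At W: go right to X.
    At X: go left to M.
      At M: go left to F.
        F is a leaf — visit F.
      At M: go right to U.
        U is a leaf — visit U.
      Visit M.
    At X: go right to H.
      H is a leaf — visit H.
    Visit X.
  Visit W.
Visit T.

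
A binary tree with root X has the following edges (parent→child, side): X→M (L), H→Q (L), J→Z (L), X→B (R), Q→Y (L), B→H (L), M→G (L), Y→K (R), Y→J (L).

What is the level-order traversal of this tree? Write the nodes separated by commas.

X, M, B, G, H, Q, Y, J, K, Z

Level-order visits nodes level by level from the root, left to right within each level.
Level 0: X
Level 1: M, B
Level 2: G, H
Level 3: Q
Level 4: Y
Level 5: J, K
Level 6: Z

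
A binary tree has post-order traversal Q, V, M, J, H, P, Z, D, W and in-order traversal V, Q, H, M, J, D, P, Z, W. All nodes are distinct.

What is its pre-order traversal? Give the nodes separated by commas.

The last element of post-order is the root; it splits in-order into left and right subtrees.
Root W: left subtree has 8 nodes {V, Q, H, M, J, D, P, Z}, right has 0 { }.
  Root D: left subtree has 5 nodes {V, Q, H, M, J}, right has 2 {P, Z}.
    Root H: left subtree has 2 nodes {V, Q}, right has 2 {M, J}.
      Root V: left subtree has 0 nodes { }, right has 1 {Q}.
      Root J: left subtree has 1 node {M}, right has 0 { }.
    Root Z: left subtree has 1 node {P}, right has 0 { }.

W, D, H, V, Q, J, M, Z, P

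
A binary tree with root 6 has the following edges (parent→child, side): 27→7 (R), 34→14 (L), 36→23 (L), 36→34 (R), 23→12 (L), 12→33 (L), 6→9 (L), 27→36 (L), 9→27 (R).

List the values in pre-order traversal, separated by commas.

6, 9, 27, 36, 23, 12, 33, 34, 14, 7

Pre-order visits the node, then its left subtree, then its right subtree.
Visit 6.
At 6: go left to 9.
  Visit 9.
  At 9: no left child.
  At 9: go right to 27.
    Visit 27.
    At 27: go left to 36.
      Visit 36.
      At 36: go left to 23.
        Visit 23.
        At 23: go left to 12.
          Visit 12.
          At 12: go left to 33.
            33 is a leaf — visit 33.
          At 12: no right child.
        At 23: no right child.
      At 36: go right to 34.
        Visit 34.
        At 34: go left to 14.
          14 is a leaf — visit 14.
        At 34: no right child.
    At 27: go right to 7.
      7 is a leaf — visit 7.
At 6: no right child.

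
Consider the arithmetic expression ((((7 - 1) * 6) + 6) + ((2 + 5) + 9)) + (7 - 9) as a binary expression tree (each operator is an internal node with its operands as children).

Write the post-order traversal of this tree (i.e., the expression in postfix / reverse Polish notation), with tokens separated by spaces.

Post-order on an expression tree gives postfix notation: for each operator, emit left operand, right operand, then the operator.

7 1 - 6 * 6 + 2 5 + 9 + + 7 9 - +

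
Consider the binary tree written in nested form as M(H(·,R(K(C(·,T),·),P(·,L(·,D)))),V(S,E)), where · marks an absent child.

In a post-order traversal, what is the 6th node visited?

P

Post-order visits the left subtree, then the right subtree, then the node.
At M: go left to H.
  At H: no left child.
  At H: go right to R.
    At R: go left to K.
      At K: go left to C.
        At C: no left child.
        At C: go right to T.
          T is a leaf — visit T.
        Visit C.
      At K: no right child.
      Visit K.
    At R: go right to P.
      At P: no left child.
      At P: go right to L.
        At L: no left child.
        At L: go right to D.
          D is a leaf — visit D.
        Visit L.
      Visit P.
    Visit R.
  Visit H.
At M: go right to V.
  At V: go left to S.
    S is a leaf — visit S.
  At V: go right to E.
    E is a leaf — visit E.
  Visit V.
Visit M.
Full post-order sequence: T, C, K, D, L, P, R, H, S, E, V, M.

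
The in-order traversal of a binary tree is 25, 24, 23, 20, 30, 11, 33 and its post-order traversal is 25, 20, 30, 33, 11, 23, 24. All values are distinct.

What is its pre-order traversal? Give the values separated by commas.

The last element of post-order is the root; it splits in-order into left and right subtrees.
Root 24: left subtree has 1 node {25}, right has 5 {23, 20, 30, 11, 33}.
  Root 23: left subtree has 0 nodes { }, right has 4 {20, 30, 11, 33}.
    Root 11: left subtree has 2 nodes {20, 30}, right has 1 {33}.
      Root 30: left subtree has 1 node {20}, right has 0 { }.

24, 25, 23, 11, 30, 20, 33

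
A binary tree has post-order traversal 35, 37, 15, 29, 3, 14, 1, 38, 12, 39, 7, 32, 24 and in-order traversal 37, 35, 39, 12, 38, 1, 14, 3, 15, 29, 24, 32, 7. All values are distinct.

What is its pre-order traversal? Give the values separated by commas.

24, 39, 37, 35, 12, 38, 1, 14, 3, 29, 15, 32, 7

The last element of post-order is the root; it splits in-order into left and right subtrees.
Root 24: left subtree has 10 nodes {37, 35, 39, 12, 38, 1, 14, 3, 15, 29}, right has 2 {32, 7}.
  Root 39: left subtree has 2 nodes {37, 35}, right has 7 {12, 38, 1, 14, 3, 15, 29}.
    Root 37: left subtree has 0 nodes { }, right has 1 {35}.
    Root 12: left subtree has 0 nodes { }, right has 6 {38, 1, 14, 3, 15, 29}.
      Root 38: left subtree has 0 nodes { }, right has 5 {1, 14, 3, 15, 29}.
        Root 1: left subtree has 0 nodes { }, right has 4 {14, 3, 15, 29}.
          Root 14: left subtree has 0 nodes { }, right has 3 {3, 15, 29}.
            Root 3: left subtree has 0 nodes { }, right has 2 {15, 29}.
              Root 29: left subtree has 1 node {15}, right has 0 { }.
  Root 32: left subtree has 0 nodes { }, right has 1 {7}.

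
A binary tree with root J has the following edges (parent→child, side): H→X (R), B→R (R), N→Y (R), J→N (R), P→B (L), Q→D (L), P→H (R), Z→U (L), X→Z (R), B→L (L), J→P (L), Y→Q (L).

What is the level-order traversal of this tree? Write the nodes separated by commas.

Level-order visits nodes level by level from the root, left to right within each level.
Level 0: J
Level 1: P, N
Level 2: B, H, Y
Level 3: L, R, X, Q
Level 4: Z, D
Level 5: U

J, P, N, B, H, Y, L, R, X, Q, Z, D, U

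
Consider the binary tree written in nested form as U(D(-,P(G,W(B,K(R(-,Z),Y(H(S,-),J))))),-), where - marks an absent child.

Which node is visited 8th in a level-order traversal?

Level-order visits nodes level by level from the root, left to right within each level.
Level 0: U
Level 1: D
Level 2: P
Level 3: G, W
Level 4: B, K
Level 5: R, Y
Level 6: Z, H, J
Level 7: S
Full level-order sequence: U, D, P, G, W, B, K, R, Y, Z, H, J, S.

R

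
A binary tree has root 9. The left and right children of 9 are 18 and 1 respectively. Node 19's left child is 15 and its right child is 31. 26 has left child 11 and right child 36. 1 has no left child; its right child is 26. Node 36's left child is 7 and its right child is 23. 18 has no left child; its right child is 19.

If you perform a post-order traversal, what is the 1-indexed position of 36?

8

Post-order visits the left subtree, then the right subtree, then the node.
At 9: go left to 18.
  At 18: no left child.
  At 18: go right to 19.
    At 19: go left to 15.
      15 is a leaf — visit 15.
    At 19: go right to 31.
      31 is a leaf — visit 31.
    Visit 19.
  Visit 18.
At 9: go right to 1.
  At 1: no left child.
  At 1: go right to 26.
    At 26: go left to 11.
      11 is a leaf — visit 11.
    At 26: go right to 36.
      At 36: go left to 7.
        7 is a leaf — visit 7.
      At 36: go right to 23.
        23 is a leaf — visit 23.
      Visit 36.
    Visit 26.
  Visit 1.
Visit 9.
Full post-order sequence: 15, 31, 19, 18, 11, 7, 23, 36, 26, 1, 9.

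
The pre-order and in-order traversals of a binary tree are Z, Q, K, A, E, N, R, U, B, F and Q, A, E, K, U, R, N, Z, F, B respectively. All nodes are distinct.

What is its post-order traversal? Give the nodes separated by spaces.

E A U R N K Q F B Z

The first element of pre-order is the root; it splits in-order into left and right subtrees.
Root Z: left subtree has 7 nodes {Q, A, E, K, U, R, N}, right has 2 {F, B}.
  Root Q: left subtree has 0 nodes { }, right has 6 {A, E, K, U, R, N}.
    Root K: left subtree has 2 nodes {A, E}, right has 3 {U, R, N}.
      Root A: left subtree has 0 nodes { }, right has 1 {E}.
      Root N: left subtree has 2 nodes {U, R}, right has 0 { }.
        Root R: left subtree has 1 node {U}, right has 0 { }.
  Root B: left subtree has 1 node {F}, right has 0 { }.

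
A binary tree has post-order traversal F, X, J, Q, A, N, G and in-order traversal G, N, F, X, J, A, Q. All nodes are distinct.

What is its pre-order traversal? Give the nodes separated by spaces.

G N A J X F Q

The last element of post-order is the root; it splits in-order into left and right subtrees.
Root G: left subtree has 0 nodes { }, right has 6 {N, F, X, J, A, Q}.
  Root N: left subtree has 0 nodes { }, right has 5 {F, X, J, A, Q}.
    Root A: left subtree has 3 nodes {F, X, J}, right has 1 {Q}.
      Root J: left subtree has 2 nodes {F, X}, right has 0 { }.
        Root X: left subtree has 1 node {F}, right has 0 { }.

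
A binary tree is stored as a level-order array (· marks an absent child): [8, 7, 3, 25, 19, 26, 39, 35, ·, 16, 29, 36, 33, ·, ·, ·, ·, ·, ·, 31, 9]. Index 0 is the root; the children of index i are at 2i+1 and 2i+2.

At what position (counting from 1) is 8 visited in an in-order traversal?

In-order visits the left subtree, then the node, then the right subtree.
At 8: go left to 7.
  At 7: go left to 25.
    At 25: go left to 35.
      35 is a leaf — visit 35.
    Visit 25.
    At 25: no right child.
  Visit 7.
  At 7: go right to 19.
    At 19: go left to 16.
      At 16: go left to 31.
        31 is a leaf — visit 31.
      Visit 16.
      At 16: go right to 9.
        9 is a leaf — visit 9.
    Visit 19.
    At 19: go right to 29.
      29 is a leaf — visit 29.
Visit 8.
At 8: go right to 3.
  At 3: go left to 26.
    At 26: go left to 36.
      36 is a leaf — visit 36.
    Visit 26.
    At 26: go right to 33.
      33 is a leaf — visit 33.
  Visit 3.
  At 3: go right to 39.
    39 is a leaf — visit 39.
Full in-order sequence: 35, 25, 7, 31, 16, 9, 19, 29, 8, 36, 26, 33, 3, 39.

9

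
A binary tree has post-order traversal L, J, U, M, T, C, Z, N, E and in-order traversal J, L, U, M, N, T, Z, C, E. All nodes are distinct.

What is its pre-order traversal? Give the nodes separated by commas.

The last element of post-order is the root; it splits in-order into left and right subtrees.
Root E: left subtree has 8 nodes {J, L, U, M, N, T, Z, C}, right has 0 { }.
  Root N: left subtree has 4 nodes {J, L, U, M}, right has 3 {T, Z, C}.
    Root M: left subtree has 3 nodes {J, L, U}, right has 0 { }.
      Root U: left subtree has 2 nodes {J, L}, right has 0 { }.
        Root J: left subtree has 0 nodes { }, right has 1 {L}.
    Root Z: left subtree has 1 node {T}, right has 1 {C}.

E, N, M, U, J, L, Z, T, C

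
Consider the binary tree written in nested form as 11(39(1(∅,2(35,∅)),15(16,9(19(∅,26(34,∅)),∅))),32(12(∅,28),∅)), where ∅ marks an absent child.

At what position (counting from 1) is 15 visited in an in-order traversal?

6

In-order visits the left subtree, then the node, then the right subtree.
At 11: go left to 39.
  At 39: go left to 1.
    At 1: no left child.
    Visit 1.
    At 1: go right to 2.
      At 2: go left to 35.
        35 is a leaf — visit 35.
      Visit 2.
      At 2: no right child.
  Visit 39.
  At 39: go right to 15.
    At 15: go left to 16.
      16 is a leaf — visit 16.
    Visit 15.
    At 15: go right to 9.
      At 9: go left to 19.
        At 19: no left child.
        Visit 19.
        At 19: go right to 26.
          At 26: go left to 34.
            34 is a leaf — visit 34.
          Visit 26.
          At 26: no right child.
      Visit 9.
      At 9: no right child.
Visit 11.
At 11: go right to 32.
  At 32: go left to 12.
    At 12: no left child.
    Visit 12.
    At 12: go right to 28.
      28 is a leaf — visit 28.
  Visit 32.
  At 32: no right child.
Full in-order sequence: 1, 35, 2, 39, 16, 15, 19, 34, 26, 9, 11, 12, 28, 32.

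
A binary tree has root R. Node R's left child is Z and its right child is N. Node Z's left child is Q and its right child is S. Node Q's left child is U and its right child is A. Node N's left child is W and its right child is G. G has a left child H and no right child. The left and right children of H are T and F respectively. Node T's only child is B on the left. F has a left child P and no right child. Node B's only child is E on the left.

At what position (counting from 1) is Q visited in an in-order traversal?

2

In-order visits the left subtree, then the node, then the right subtree.
At R: go left to Z.
  At Z: go left to Q.
    At Q: go left to U.
      U is a leaf — visit U.
    Visit Q.
    At Q: go right to A.
      A is a leaf — visit A.
  Visit Z.
  At Z: go right to S.
    S is a leaf — visit S.
Visit R.
At R: go right to N.
  At N: go left to W.
    W is a leaf — visit W.
  Visit N.
  At N: go right to G.
    At G: go left to H.
      At H: go left to T.
        At T: go left to B.
          At B: go left to E.
            E is a leaf — visit E.
          Visit B.
          At B: no right child.
        Visit T.
        At T: no right child.
      Visit H.
      At H: go right to F.
        At F: go left to P.
          P is a leaf — visit P.
        Visit F.
        At F: no right child.
    Visit G.
    At G: no right child.
Full in-order sequence: U, Q, A, Z, S, R, W, N, E, B, T, H, P, F, G.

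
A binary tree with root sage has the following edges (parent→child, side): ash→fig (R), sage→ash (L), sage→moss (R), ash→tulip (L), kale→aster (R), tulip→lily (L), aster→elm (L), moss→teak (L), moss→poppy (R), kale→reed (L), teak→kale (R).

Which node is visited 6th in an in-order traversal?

teak

In-order visits the left subtree, then the node, then the right subtree.
At sage: go left to ash.
  At ash: go left to tulip.
    At tulip: go left to lily.
      lily is a leaf — visit lily.
    Visit tulip.
    At tulip: no right child.
  Visit ash.
  At ash: go right to fig.
    fig is a leaf — visit fig.
Visit sage.
At sage: go right to moss.
  At moss: go left to teak.
    At teak: no left child.
    Visit teak.
    At teak: go right to kale.
      At kale: go left to reed.
        reed is a leaf — visit reed.
      Visit kale.
      At kale: go right to aster.
        At aster: go left to elm.
          elm is a leaf — visit elm.
        Visit aster.
        At aster: no right child.
  Visit moss.
  At moss: go right to poppy.
    poppy is a leaf — visit poppy.
Full in-order sequence: lily, tulip, ash, fig, sage, teak, reed, kale, elm, aster, moss, poppy.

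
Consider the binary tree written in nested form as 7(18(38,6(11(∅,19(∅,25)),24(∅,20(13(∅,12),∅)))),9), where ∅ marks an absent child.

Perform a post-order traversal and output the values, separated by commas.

38, 25, 19, 11, 12, 13, 20, 24, 6, 18, 9, 7

Post-order visits the left subtree, then the right subtree, then the node.
At 7: go left to 18.
  At 18: go left to 38.
    38 is a leaf — visit 38.
  At 18: go right to 6.
    At 6: go left to 11.
      At 11: no left child.
      At 11: go right to 19.
        At 19: no left child.
        At 19: go right to 25.
          25 is a leaf — visit 25.
        Visit 19.
      Visit 11.
    At 6: go right to 24.
      At 24: no left child.
      At 24: go right to 20.
        At 20: go left to 13.
          At 13: no left child.
          At 13: go right to 12.
            12 is a leaf — visit 12.
          Visit 13.
        At 20: no right child.
        Visit 20.
      Visit 24.
    Visit 6.
  Visit 18.
At 7: go right to 9.
  9 is a leaf — visit 9.
Visit 7.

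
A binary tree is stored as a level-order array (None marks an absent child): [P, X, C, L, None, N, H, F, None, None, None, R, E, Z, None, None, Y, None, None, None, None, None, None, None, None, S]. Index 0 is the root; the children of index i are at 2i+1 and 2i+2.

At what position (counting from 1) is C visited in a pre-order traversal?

Pre-order visits the node, then its left subtree, then its right subtree.
Visit P.
At P: go left to X.
  Visit X.
  At X: go left to L.
    Visit L.
    At L: go left to F.
      Visit F.
      At F: no left child.
      At F: go right to Y.
        Y is a leaf — visit Y.
    At L: no right child.
  At X: no right child.
At P: go right to C.
  Visit C.
  At C: go left to N.
    Visit N.
    At N: go left to R.
      R is a leaf — visit R.
    At N: go right to E.
      Visit E.
      At E: go left to S.
        S is a leaf — visit S.
      At E: no right child.
  At C: go right to H.
    Visit H.
    At H: go left to Z.
      Z is a leaf — visit Z.
    At H: no right child.
Full pre-order sequence: P, X, L, F, Y, C, N, R, E, S, H, Z.

6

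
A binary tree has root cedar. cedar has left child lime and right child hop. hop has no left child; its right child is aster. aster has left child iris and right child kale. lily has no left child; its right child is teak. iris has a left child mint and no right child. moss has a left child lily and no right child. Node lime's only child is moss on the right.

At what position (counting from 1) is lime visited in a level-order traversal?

2

Level-order visits nodes level by level from the root, left to right within each level.
Level 0: cedar
Level 1: lime, hop
Level 2: moss, aster
Level 3: lily, iris, kale
Level 4: teak, mint
Full level-order sequence: cedar, lime, hop, moss, aster, lily, iris, kale, teak, mint.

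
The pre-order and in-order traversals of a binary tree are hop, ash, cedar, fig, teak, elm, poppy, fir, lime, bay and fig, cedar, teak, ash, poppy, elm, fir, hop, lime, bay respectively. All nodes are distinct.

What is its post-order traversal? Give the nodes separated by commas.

fig, teak, cedar, poppy, fir, elm, ash, bay, lime, hop

The first element of pre-order is the root; it splits in-order into left and right subtrees.
Root hop: left subtree has 7 nodes {fig, cedar, teak, ash, poppy, elm, fir}, right has 2 {lime, bay}.
  Root ash: left subtree has 3 nodes {fig, cedar, teak}, right has 3 {poppy, elm, fir}.
    Root cedar: left subtree has 1 node {fig}, right has 1 {teak}.
    Root elm: left subtree has 1 node {poppy}, right has 1 {fir}.
  Root lime: left subtree has 0 nodes { }, right has 1 {bay}.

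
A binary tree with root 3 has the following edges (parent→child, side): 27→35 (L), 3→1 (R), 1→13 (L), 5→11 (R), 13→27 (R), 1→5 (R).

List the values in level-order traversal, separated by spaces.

3 1 13 5 27 11 35

Level-order visits nodes level by level from the root, left to right within each level.
Level 0: 3
Level 1: 1
Level 2: 13, 5
Level 3: 27, 11
Level 4: 35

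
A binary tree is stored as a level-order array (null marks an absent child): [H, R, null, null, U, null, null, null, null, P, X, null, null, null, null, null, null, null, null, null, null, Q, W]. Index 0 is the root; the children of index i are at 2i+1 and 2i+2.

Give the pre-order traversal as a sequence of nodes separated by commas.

H, R, U, P, X, Q, W

Pre-order visits the node, then its left subtree, then its right subtree.
Visit H.
At H: go left to R.
  Visit R.
  At R: no left child.
  At R: go right to U.
    Visit U.
    At U: go left to P.
      P is a leaf — visit P.
    At U: go right to X.
      Visit X.
      At X: go left to Q.
        Q is a leaf — visit Q.
      At X: go right to W.
        W is a leaf — visit W.
At H: no right child.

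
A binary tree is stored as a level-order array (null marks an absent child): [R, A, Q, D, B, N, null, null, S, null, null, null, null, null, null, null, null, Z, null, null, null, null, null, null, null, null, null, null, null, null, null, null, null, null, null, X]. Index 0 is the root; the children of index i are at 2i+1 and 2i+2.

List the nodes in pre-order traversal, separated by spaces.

Pre-order visits the node, then its left subtree, then its right subtree.
Visit R.
At R: go left to A.
  Visit A.
  At A: go left to D.
    Visit D.
    At D: no left child.
    At D: go right to S.
      Visit S.
      At S: go left to Z.
        Visit Z.
        At Z: go left to X.
          X is a leaf — visit X.
        At Z: no right child.
      At S: no right child.
  At A: go right to B.
    B is a leaf — visit B.
At R: go right to Q.
  Visit Q.
  At Q: go left to N.
    N is a leaf — visit N.
  At Q: no right child.

R A D S Z X B Q N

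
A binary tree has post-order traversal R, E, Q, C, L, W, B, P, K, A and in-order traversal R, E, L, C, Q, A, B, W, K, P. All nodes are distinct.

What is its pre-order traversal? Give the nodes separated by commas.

A, L, E, R, C, Q, K, B, W, P

The last element of post-order is the root; it splits in-order into left and right subtrees.
Root A: left subtree has 5 nodes {R, E, L, C, Q}, right has 4 {B, W, K, P}.
  Root L: left subtree has 2 nodes {R, E}, right has 2 {C, Q}.
    Root E: left subtree has 1 node {R}, right has 0 { }.
    Root C: left subtree has 0 nodes { }, right has 1 {Q}.
  Root K: left subtree has 2 nodes {B, W}, right has 1 {P}.
    Root B: left subtree has 0 nodes { }, right has 1 {W}.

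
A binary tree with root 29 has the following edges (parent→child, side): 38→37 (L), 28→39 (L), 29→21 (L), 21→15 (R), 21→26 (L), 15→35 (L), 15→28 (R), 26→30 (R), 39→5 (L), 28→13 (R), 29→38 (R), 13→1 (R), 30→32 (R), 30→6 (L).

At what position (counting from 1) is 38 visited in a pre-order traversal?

Pre-order visits the node, then its left subtree, then its right subtree.
Visit 29.
At 29: go left to 21.
  Visit 21.
  At 21: go left to 26.
    Visit 26.
    At 26: no left child.
    At 26: go right to 30.
      Visit 30.
      At 30: go left to 6.
        6 is a leaf — visit 6.
      At 30: go right to 32.
        32 is a leaf — visit 32.
  At 21: go right to 15.
    Visit 15.
    At 15: go left to 35.
      35 is a leaf — visit 35.
    At 15: go right to 28.
      Visit 28.
      At 28: go left to 39.
        Visit 39.
        At 39: go left to 5.
          5 is a leaf — visit 5.
        At 39: no right child.
      At 28: go right to 13.
        Visit 13.
        At 13: no left child.
        At 13: go right to 1.
          1 is a leaf — visit 1.
At 29: go right to 38.
  Visit 38.
  At 38: go left to 37.
    37 is a leaf — visit 37.
  At 38: no right child.
Full pre-order sequence: 29, 21, 26, 30, 6, 32, 15, 35, 28, 39, 5, 13, 1, 38, 37.

14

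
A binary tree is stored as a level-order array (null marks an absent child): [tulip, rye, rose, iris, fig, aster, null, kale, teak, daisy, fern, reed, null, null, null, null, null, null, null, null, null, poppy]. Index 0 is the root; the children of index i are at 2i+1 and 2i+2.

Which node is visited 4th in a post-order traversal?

Post-order visits the left subtree, then the right subtree, then the node.
At tulip: go left to rye.
  At rye: go left to iris.
    At iris: go left to kale.
      kale is a leaf — visit kale.
    At iris: go right to teak.
      teak is a leaf — visit teak.
    Visit iris.
  At rye: go right to fig.
    At fig: go left to daisy.
      daisy is a leaf — visit daisy.
    At fig: go right to fern.
      At fern: go left to poppy.
        poppy is a leaf — visit poppy.
      At fern: no right child.
      Visit fern.
    Visit fig.
  Visit rye.
At tulip: go right to rose.
  At rose: go left to aster.
    At aster: go left to reed.
      reed is a leaf — visit reed.
    At aster: no right child.
    Visit aster.
  At rose: no right child.
  Visit rose.
Visit tulip.
Full post-order sequence: kale, teak, iris, daisy, poppy, fern, fig, rye, reed, aster, rose, tulip.

daisy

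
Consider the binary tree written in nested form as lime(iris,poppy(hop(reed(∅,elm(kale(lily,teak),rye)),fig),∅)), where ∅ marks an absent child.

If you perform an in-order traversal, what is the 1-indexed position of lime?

In-order visits the left subtree, then the node, then the right subtree.
At lime: go left to iris.
  iris is a leaf — visit iris.
Visit lime.
At lime: go right to poppy.
  At poppy: go left to hop.
    At hop: go left to reed.
      At reed: no left child.
      Visit reed.
      At reed: go right to elm.
        At elm: go left to kale.
          At kale: go left to lily.
            lily is a leaf — visit lily.
          Visit kale.
          At kale: go right to teak.
            teak is a leaf — visit teak.
        Visit elm.
        At elm: go right to rye.
          rye is a leaf — visit rye.
    Visit hop.
    At hop: go right to fig.
      fig is a leaf — visit fig.
  Visit poppy.
  At poppy: no right child.
Full in-order sequence: iris, lime, reed, lily, kale, teak, elm, rye, hop, fig, poppy.

2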